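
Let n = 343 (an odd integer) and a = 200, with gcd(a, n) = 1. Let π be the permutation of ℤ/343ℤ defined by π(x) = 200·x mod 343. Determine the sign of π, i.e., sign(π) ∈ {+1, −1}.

+1

Orbit of 333 under x↦200x: [333, 58, 281, 291, 233, 295, 4]… (length divides ord_343(200)).
The orbit structure of x ↦ 200x mod 343: 7 orbits of sizes [147, 147, 21, 21, 3, 3, 1].
sign(π) = (−1)^{n − #cycles} = (−1)^{343−7} = (−1)^336 = +1.
Check: (200/343) = +1 by Zolotarev.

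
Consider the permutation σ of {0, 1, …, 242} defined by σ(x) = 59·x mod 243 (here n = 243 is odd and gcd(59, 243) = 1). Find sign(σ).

-1

Trace 103: π^k(103) = [103, 2, 118, 158, 88, 89, 148] for k=0..6.
Cycle lengths of π_59 on ℤ/243ℤ: [162, 54, 18, 6, 2, 1]; 6 cycles in total.
Σ(ℓ_i−1) = 243−6 = 237; sign = (−1)^237 = -1.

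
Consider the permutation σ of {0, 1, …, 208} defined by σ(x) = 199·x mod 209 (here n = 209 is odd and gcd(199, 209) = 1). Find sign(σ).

Trace 23: π^k(23) = [23, 188, 1, 199, 100, 45, 177] for k=0..6.
33 cycles of lengths [9, 9, 9, 9, 9, 9, 9, 9, 9, 9, 9, 9, 9, 9, 9, 9, 9, 9, 9, 9, 9, 9, 1, 1, 1, 1, 1, 1, 1, 1, 1, 1, 1].
With 33 cycles on 209 points, sign = (−1)^{209−33} = +1.

+1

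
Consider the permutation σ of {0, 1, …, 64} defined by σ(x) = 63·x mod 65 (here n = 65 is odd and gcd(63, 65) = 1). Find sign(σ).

+1

Start at x=4: 4 → 57 → 16 → 33 → 64 → 2 → 61 → … (one orbit).
7 cycles of lengths [12, 12, 12, 12, 12, 4, 1].
65 − 7 = 58 transpositions; sign(π) = (−1)^58 = +1.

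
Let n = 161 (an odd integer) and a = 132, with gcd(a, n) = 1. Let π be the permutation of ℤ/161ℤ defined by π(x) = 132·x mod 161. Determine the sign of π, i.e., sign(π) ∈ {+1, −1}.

+1

Start at x=141: 141 → 97 → 85 → 111 → 1 → 132 → 36 → … (one orbit).
The orbit structure of x ↦ 132x mod 161: 11 orbits of sizes [22, 22, 22, 22, 22, 22, 22, 2, 2, 2, 1].
161 − 11 = 150 transpositions; sign(π) = (−1)^150 = +1.
Check: (132/161) = +1 by Zolotarev.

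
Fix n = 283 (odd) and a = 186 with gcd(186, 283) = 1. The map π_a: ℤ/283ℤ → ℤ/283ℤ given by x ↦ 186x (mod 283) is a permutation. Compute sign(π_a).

Start at x=2: 2 → 89 → 140 → 4 → 178 → 280 → 8 → … (one orbit).
Decompose π into cycles: lengths [282, 1] (2 cycles, including the fixed point 0).
283 − 2 = 281 transpositions; sign(π) = (−1)^281 = -1.

-1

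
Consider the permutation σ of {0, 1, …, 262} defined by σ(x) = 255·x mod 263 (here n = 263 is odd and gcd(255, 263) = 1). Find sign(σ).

-1

Start at x=136: 136 → 227 → 25 → 63 → 22 → 87 → 93 → … (one orbit).
2 cycles of lengths [262, 1].
2 cycles on 263: each ℓ→(−1)^(ℓ−1), product (−1)^261 = -1.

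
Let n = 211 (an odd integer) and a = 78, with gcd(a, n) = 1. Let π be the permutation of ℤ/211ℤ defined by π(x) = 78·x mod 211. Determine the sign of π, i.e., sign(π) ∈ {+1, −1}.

+1

Trace 183: π^k(183) = [183, 137, 136, 58, 93, 80, 121] for k=0..6.
3 cycles of lengths [105, 105, 1].
n − c = 211 − 3 = 208; sign = (−1)^208 = +1.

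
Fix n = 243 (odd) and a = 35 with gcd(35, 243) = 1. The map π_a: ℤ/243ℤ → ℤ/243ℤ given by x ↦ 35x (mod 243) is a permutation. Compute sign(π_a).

-1

Trace 91: π^k(91) = [91, 26, 181, 17, 109, 170, 118] for k=0..6.
Cycle type of π: 54×3 + 18×3 + 6×3 + 2×4 + 1; total 14 cycles.
With 14 cycles on 243 points, sign = (−1)^{243−14} = -1.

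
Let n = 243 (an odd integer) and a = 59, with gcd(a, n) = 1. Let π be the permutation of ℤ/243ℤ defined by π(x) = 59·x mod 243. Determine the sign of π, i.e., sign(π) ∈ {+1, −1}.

-1

Trace 35: π^k(35) = [35, 121, 92, 82, 221, 160, 206] for k=0..6.
The orbit structure of x ↦ 59x mod 243: 6 orbits of sizes [162, 54, 18, 6, 2, 1].
sign(π) = (−1)^{n − #cycles} = (−1)^{243−6} = (−1)^237 = -1.
(59|243)_J = -1 (Zolotarev's lemma cross-check).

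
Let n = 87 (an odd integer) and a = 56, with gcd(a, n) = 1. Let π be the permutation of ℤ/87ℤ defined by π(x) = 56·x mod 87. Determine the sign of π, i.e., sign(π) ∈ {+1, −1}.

+1

Start at x=50: 50 → 16 → 26 → 64 → 17 → 82 → 68 → … (one orbit).
The orbit structure of x ↦ 56x mod 87: 5 orbits of sizes [28, 28, 28, 2, 1].
n − c = 87 − 5 = 82; sign = (−1)^82 = +1.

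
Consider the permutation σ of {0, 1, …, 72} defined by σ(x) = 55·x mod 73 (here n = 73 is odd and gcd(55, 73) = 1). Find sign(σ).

+1

Orbit of 16 under x↦55x: [16, 4, 1, 55, 32, 8, 2]… (length divides ord_73(55)).
9 cycles of lengths [9, 9, 9, 9, 9, 9, 9, 9, 1].
n − c = 73 − 9 = 64; sign = (−1)^64 = +1.
(55|73)_J = +1 (Zolotarev's lemma cross-check).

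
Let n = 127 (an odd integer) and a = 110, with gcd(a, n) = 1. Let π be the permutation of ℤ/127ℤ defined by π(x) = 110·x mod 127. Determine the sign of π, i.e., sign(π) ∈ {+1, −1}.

-1

Trace 93: π^k(93) = [93, 70, 80, 37, 6, 25, 83] for k=0..6.
Cycle type of π: 126 + 1; total 2 cycles.
127 − 2 = 125 transpositions; sign(π) = (−1)^125 = -1.
Check: (110/127) = -1 by Zolotarev.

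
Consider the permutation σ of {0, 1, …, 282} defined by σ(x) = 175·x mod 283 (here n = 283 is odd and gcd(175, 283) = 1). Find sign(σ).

Trace 275: π^k(275) = [275, 15, 78, 66, 230, 64, 163] for k=0..6.
Decompose π into cycles: lengths [47, 47, 47, 47, 47, 47, 1] (7 cycles, including the fixed point 0).
sign(π) = (−1)^{n − #cycles} = (−1)^{283−7} = (−1)^276 = +1.
The Jacobi symbol (175|283) = +1 (Zolotarev) agrees.

+1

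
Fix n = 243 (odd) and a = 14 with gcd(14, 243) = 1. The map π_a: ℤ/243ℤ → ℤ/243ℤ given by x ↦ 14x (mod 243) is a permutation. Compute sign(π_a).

Orbit of 200 under x↦14x: [200, 127, 77, 106, 26, 121, 236]… (length divides ord_243(14)).
6 cycles of lengths [162, 54, 18, 6, 2, 1].
6 cycles on 243: each ℓ→(−1)^(ℓ−1), product (−1)^237 = -1.
The Jacobi symbol (14|243) = -1 (Zolotarev) agrees.

-1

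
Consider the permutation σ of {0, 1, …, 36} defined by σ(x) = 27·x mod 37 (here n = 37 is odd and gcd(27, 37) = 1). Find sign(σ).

+1

Orbit of 10 under x↦27x: [10, 11, 1, 27, 26, 36]… (length divides ord_37(27)).
The orbit structure of x ↦ 27x mod 37: 7 orbits of sizes [6, 6, 6, 6, 6, 6, 1].
7 cycles on 37: each ℓ→(−1)^(ℓ−1), product (−1)^30 = +1.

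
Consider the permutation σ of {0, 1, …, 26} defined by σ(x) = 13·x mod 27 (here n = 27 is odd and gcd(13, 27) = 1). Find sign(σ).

Orbit of 10 under x↦13x: [10, 22, 16, 19, 4, 25, 1]… (length divides ord_27(13)).
π_13 has 7 disjoint cycles with lengths [9, 9, 3, 3, 1, 1, 1] on {0,…,26}.
7 cycles on 27: each ℓ→(−1)^(ℓ−1), product (−1)^20 = +1.

+1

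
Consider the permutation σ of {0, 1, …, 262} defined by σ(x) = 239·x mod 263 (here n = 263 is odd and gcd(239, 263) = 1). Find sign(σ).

Start at x=203: 203 → 125 → 156 → 201 → 173 → 56 → 234 → … (one orbit).
The orbit structure of x ↦ 239x mod 263: 2 orbits of sizes [262, 1].
sign(π) = (−1)^{n − #cycles} = (−1)^{263−2} = (−1)^261 = -1.
Zolotarev: (239|263) = -1, matching the cycle-count sign.

-1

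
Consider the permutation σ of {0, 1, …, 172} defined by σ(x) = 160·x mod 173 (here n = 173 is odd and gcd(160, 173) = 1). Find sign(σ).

Start at x=52: 52 → 16 → 138 → 109 → 140 → 83 → 132 → … (one orbit).
Cycle lengths of π_160 on ℤ/173ℤ: [43, 43, 43, 43, 1]; 5 cycles in total.
n − c = 173 − 5 = 168; sign = (−1)^168 = +1.
Via Zolotarev, sign(π_{160}) = (160|173) = +1.

+1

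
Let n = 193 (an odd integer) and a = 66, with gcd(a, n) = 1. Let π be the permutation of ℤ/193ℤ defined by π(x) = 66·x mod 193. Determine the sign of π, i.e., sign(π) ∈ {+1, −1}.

Start at x=87: 87 → 145 → 113 → 124 → 78 → 130 → 88 → … (one orbit).
The orbit structure of x ↦ 66x mod 193: 2 orbits of sizes [192, 1].
Σ(ℓ_i−1) = 193−2 = 191; sign = (−1)^191 = -1.
Zolotarev: (66|193) = -1, matching the cycle-count sign.

-1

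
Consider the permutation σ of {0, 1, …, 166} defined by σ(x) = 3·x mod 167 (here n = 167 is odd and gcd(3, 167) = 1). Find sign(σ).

+1

Start at x=116: 116 → 14 → 42 → 126 → 44 → 132 → 62 → … (one orbit).
Decompose π into cycles: lengths [83, 83, 1] (3 cycles, including the fixed point 0).
n − c = 167 − 3 = 164; sign = (−1)^164 = +1.
The Jacobi symbol (3|167) = +1 (Zolotarev) agrees.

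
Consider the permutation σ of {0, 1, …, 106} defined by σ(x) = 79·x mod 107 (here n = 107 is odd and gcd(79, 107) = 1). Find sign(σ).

+1

Start at x=3: 3 → 23 → 105 → 56 → 37 → 34 → 11 → … (one orbit).
Cycle lengths of π_79 on ℤ/107ℤ: [53, 53, 1]; 3 cycles in total.
107 − 3 = 104 transpositions; sign(π) = (−1)^104 = +1.
Check: (79/107) = +1 by Zolotarev.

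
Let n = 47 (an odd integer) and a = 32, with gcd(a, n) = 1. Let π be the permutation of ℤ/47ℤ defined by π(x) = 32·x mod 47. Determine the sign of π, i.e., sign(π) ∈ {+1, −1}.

Orbit of 12 under x↦32x: [12, 8, 21, 14, 25, 1, 32]… (length divides ord_47(32)).
3 cycles of lengths [23, 23, 1].
sign(π) = (−1)^{n − #cycles} = (−1)^{47−3} = (−1)^44 = +1.
Check: (32/47) = +1 by Zolotarev.

+1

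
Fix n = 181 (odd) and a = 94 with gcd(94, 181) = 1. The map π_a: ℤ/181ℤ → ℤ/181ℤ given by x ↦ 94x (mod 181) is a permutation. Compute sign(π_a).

+1

Trace 94: π^k(94) = [94, 148, 156, 3, 101, 82, 106] for k=0..6.
Decompose π into cycles: lengths [90, 90, 1] (3 cycles, including the fixed point 0).
Σ(ℓ_i−1) = 181−3 = 178; sign = (−1)^178 = +1.
Check: (94/181) = +1 by Zolotarev.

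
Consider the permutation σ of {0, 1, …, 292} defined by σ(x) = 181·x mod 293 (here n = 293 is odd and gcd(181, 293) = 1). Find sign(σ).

Orbit of 199 under x↦181x: [199, 273, 189, 221, 153, 151, 82]… (length divides ord_293(181)).
Cycle type of π: 292 + 1; total 2 cycles.
Σ(ℓ_i−1) = 293−2 = 291; sign = (−1)^291 = -1.

-1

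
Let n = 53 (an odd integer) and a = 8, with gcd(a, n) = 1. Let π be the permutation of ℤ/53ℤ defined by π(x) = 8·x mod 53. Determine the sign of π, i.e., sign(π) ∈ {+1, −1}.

-1

Trace 48: π^k(48) = [48, 13, 51, 37, 31, 36, 23] for k=0..6.
Cycle type of π: 52 + 1; total 2 cycles.
Σ(ℓ_i−1) = 53−2 = 51; sign = (−1)^51 = -1.
(8|53)_J = -1 (Zolotarev's lemma cross-check).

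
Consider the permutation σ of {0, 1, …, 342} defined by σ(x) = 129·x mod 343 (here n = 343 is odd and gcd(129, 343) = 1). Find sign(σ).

-1

Orbit of 276 under x↦129x: [276, 275, 146, 312, 117, 1, 129]… (length divides ord_343(129)).
16 cycles of lengths [42, 42, 42, 42, 42, 42, 42, 6, 6, 6, 6, 6, 6, 6, 6, 1].
343 − 16 = 327 transpositions; sign(π) = (−1)^327 = -1.
The Jacobi symbol (129|343) = -1 (Zolotarev) agrees.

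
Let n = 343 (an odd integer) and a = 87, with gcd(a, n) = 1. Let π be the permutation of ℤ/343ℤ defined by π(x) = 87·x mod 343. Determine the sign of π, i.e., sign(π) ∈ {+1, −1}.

-1

Start at x=255: 255 → 233 → 34 → 214 → 96 → 120 → 150 → … (one orbit).
4 cycles of lengths [294, 42, 6, 1].
With 4 cycles on 343 points, sign = (−1)^{343−4} = -1.
The Jacobi symbol (87|343) = -1 (Zolotarev) agrees.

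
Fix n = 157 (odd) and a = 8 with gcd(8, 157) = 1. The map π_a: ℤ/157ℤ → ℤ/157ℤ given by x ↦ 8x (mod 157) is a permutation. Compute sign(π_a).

-1

Orbit of 23 under x↦8x: [23, 27, 59, 1, 8, 64, 41]… (length divides ord_157(8)).
Cycle type of π: 52×3 + 1; total 4 cycles.
Σ(ℓ_i−1) = 157−4 = 153; sign = (−1)^153 = -1.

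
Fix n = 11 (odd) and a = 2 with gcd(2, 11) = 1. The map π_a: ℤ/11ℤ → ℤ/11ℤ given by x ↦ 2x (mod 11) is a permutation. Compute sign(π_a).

-1

Start at x=3: 3 → 6 → 1 → 2 → 4 → 8 → 5 → … (one orbit).
π_2 has 2 disjoint cycles with lengths [10, 1] on {0,…,10}.
n − c = 11 − 2 = 9; sign = (−1)^9 = -1.
Check: (2/11) = -1 by Zolotarev.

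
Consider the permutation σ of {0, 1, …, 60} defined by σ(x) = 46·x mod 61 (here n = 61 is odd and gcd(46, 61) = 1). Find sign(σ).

Trace 20: π^k(20) = [20, 5, 47, 27, 22, 36, 9] for k=0..6.
π_46 has 3 disjoint cycles with lengths [30, 30, 1] on {0,…,60}.
3 cycles on 61: each ℓ→(−1)^(ℓ−1), product (−1)^58 = +1.

+1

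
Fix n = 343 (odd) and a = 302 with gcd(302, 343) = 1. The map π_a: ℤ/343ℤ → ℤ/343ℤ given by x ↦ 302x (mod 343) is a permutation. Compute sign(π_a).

Trace 288: π^k(288) = [288, 197, 155, 162, 218, 323, 134] for k=0..6.
π_302 has 19 disjoint cycles with lengths [49, 49, 49, 49, 49, 49, 7, 7, 7, 7, 7, 7, 1, 1, 1, 1, 1, 1, 1] on {0,…,342}.
With 19 cycles on 343 points, sign = (−1)^{343−19} = +1.
Via Zolotarev, sign(π_{302}) = (302|343) = +1.

+1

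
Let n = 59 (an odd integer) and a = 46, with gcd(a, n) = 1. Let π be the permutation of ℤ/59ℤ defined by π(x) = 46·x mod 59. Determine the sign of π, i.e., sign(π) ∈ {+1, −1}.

Orbit of 29 under x↦46x: [29, 36, 4, 7, 27, 3, 20]… (length divides ord_59(46)).
Cycle type of π: 29×2 + 1; total 3 cycles.
59 − 3 = 56 transpositions; sign(π) = (−1)^56 = +1.
Zolotarev: (46|59) = +1, matching the cycle-count sign.

+1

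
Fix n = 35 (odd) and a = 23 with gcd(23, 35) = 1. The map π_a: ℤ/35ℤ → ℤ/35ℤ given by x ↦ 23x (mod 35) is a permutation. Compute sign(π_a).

-1

Trace 4: π^k(4) = [4, 22, 16, 18, 29, 2, 11] for k=0..6.
The orbit structure of x ↦ 23x mod 35: 6 orbits of sizes [12, 12, 4, 3, 3, 1].
With 6 cycles on 35 points, sign = (−1)^{35−6} = -1.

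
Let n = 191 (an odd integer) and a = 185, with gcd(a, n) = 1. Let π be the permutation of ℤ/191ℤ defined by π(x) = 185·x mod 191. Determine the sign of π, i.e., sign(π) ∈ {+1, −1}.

-1

Orbit of 37 under x↦185x: [37, 160, 186, 30, 11, 125, 14]… (length divides ord_191(185)).
Decompose π into cycles: lengths [38, 38, 38, 38, 38, 1] (6 cycles, including the fixed point 0).
sign(π) = (−1)^{n − #cycles} = (−1)^{191−6} = (−1)^185 = -1.
Check: (185/191) = -1 by Zolotarev.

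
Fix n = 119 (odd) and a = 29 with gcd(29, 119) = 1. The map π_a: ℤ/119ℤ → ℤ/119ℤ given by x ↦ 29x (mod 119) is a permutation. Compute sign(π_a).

Trace 29: π^k(29) = [29, 8, 113, 64, 71, 36, 92] for k=0..6.
The orbit structure of x ↦ 29x mod 119: 14 orbits of sizes [16, 16, 16, 16, 16, 16, 16, 1, 1, 1, 1, 1, 1, 1].
119 − 14 = 105 transpositions; sign(π) = (−1)^105 = -1.
Via Zolotarev, sign(π_{29}) = (29|119) = -1.

-1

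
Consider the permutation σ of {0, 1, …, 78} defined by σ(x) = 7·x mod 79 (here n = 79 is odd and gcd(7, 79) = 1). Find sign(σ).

-1

Orbit of 19 under x↦7x: [19, 54, 62, 39, 36, 15, 26]… (length divides ord_79(7)).
Cycle type of π: 78 + 1; total 2 cycles.
sign(π) = (−1)^{n − #cycles} = (−1)^{79−2} = (−1)^77 = -1.
Check: (7/79) = -1 by Zolotarev.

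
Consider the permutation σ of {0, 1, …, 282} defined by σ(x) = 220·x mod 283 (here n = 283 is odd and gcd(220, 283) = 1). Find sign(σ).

-1

Trace 179: π^k(179) = [179, 43, 121, 18, 281, 126, 269] for k=0..6.
The orbit structure of x ↦ 220x mod 283: 2 orbits of sizes [282, 1].
sign(π) = (−1)^{n − #cycles} = (−1)^{283−2} = (−1)^281 = -1.
Via Zolotarev, sign(π_{220}) = (220|283) = -1.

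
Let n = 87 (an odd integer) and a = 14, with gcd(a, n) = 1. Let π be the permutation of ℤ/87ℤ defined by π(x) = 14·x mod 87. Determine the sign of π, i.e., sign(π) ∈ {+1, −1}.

+1

Trace 4: π^k(4) = [4, 56, 1, 14, 22, 47, 49] for k=0..6.
The orbit structure of x ↦ 14x mod 87: 5 orbits of sizes [28, 28, 28, 2, 1].
sign(π) = (−1)^{n − #cycles} = (−1)^{87−5} = (−1)^82 = +1.
Via Zolotarev, sign(π_{14}) = (14|87) = +1.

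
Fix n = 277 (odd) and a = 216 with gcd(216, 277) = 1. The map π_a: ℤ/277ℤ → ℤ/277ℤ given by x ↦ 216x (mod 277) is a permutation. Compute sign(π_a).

-1

Trace 30: π^k(30) = [30, 109, 276, 61, 157, 118, 4] for k=0..6.
The orbit structure of x ↦ 216x mod 277: 4 orbits of sizes [92, 92, 92, 1].
Σ(ℓ_i−1) = 277−4 = 273; sign = (−1)^273 = -1.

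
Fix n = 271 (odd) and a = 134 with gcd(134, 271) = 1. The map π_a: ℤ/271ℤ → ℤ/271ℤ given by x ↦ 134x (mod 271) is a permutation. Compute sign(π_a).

Start at x=49: 49 → 62 → 178 → 4 → 265 → 9 → 122 → … (one orbit).
3 cycles of lengths [135, 135, 1].
Σ(ℓ_i−1) = 271−3 = 268; sign = (−1)^268 = +1.
Check: (134/271) = +1 by Zolotarev.

+1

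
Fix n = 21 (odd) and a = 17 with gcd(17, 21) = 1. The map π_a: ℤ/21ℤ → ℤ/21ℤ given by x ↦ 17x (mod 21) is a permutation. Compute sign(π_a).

Start at x=20: 20 → 4 → 5 → 1 → 17 → 16 → 20 (one orbit).
Decompose π into cycles: lengths [6, 6, 6, 2, 1] (5 cycles, including the fixed point 0).
With 5 cycles on 21 points, sign = (−1)^{21−5} = +1.

+1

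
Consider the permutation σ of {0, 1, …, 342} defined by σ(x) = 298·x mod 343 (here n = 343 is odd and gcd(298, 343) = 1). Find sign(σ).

+1

Orbit of 93 under x↦298x: [93, 274, 18, 219, 92, 319, 51]… (length divides ord_343(298)).
π_298 has 7 disjoint cycles with lengths [147, 147, 21, 21, 3, 3, 1] on {0,…,342}.
sign(π) = (−1)^{n − #cycles} = (−1)^{343−7} = (−1)^336 = +1.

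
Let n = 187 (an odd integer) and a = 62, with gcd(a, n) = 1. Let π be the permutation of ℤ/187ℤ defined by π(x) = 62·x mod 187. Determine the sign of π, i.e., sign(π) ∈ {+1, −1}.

+1

Start at x=26: 26 → 116 → 86 → 96 → 155 → 73 → 38 → … (one orbit).
π_62 has 5 disjoint cycles with lengths [80, 80, 16, 10, 1] on {0,…,186}.
5 cycles on 187: each ℓ→(−1)^(ℓ−1), product (−1)^182 = +1.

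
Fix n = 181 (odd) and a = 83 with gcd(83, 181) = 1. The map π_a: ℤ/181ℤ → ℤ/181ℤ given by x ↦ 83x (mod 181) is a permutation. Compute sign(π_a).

Trace 58: π^k(58) = [58, 108, 95, 102, 140, 36, 92] for k=0..6.
Cycle lengths of π_83 on ℤ/181ℤ: [180, 1]; 2 cycles in total.
n − c = 181 − 2 = 179; sign = (−1)^179 = -1.

-1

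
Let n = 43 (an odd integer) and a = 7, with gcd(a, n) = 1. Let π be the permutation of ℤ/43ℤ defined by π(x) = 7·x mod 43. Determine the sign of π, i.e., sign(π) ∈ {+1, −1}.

Start at x=7: 7 → 6 → 42 → 36 → 37 → 1 → 7 (one orbit).
8 cycles of lengths [6, 6, 6, 6, 6, 6, 6, 1].
sign(π) = (−1)^{n − #cycles} = (−1)^{43−8} = (−1)^35 = -1.

-1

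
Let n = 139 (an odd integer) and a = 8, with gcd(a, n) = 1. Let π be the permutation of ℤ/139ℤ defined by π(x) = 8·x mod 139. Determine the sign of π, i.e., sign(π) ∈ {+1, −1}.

-1

Orbit of 55 under x↦8x: [55, 23, 45, 82, 100, 105, 6]… (length divides ord_139(8)).
Cycle type of π: 46×3 + 1; total 4 cycles.
With 4 cycles on 139 points, sign = (−1)^{139−4} = -1.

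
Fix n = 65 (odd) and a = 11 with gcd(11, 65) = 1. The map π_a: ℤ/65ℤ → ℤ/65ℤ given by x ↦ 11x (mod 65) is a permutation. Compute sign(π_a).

Orbit of 56 under x↦11x: [56, 31, 16, 46, 51, 41, 61]… (length divides ord_65(11)).
Cycle lengths of π_11 on ℤ/65ℤ: [12, 12, 12, 12, 12, 1, 1, 1, 1, 1]; 10 cycles in total.
10 cycles on 65: each ℓ→(−1)^(ℓ−1), product (−1)^55 = -1.
Via Zolotarev, sign(π_{11}) = (11|65) = -1.

-1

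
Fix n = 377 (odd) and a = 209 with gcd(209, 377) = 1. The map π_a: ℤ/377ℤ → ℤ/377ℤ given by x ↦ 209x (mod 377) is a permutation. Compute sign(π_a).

+1

Orbit of 170 under x↦209x: [170, 92, 1, 209, 326, 274, 339]… (length divides ord_377(209)).
Cycle lengths of π_209 on ℤ/377ℤ: [14, 14, 14, 14, 14, 14, 14, 14, 14, 14, 14, 14, 14, 14, 14, 14, 14, 14, 14, 14, 14, 14, 14, 14, 14, 14, 1, 1, 1, 1, 1, 1, 1, 1, 1, 1, 1, 1, 1]; 39 cycles in total.
n − c = 377 − 39 = 338; sign = (−1)^338 = +1.
The Jacobi symbol (209|377) = +1 (Zolotarev) agrees.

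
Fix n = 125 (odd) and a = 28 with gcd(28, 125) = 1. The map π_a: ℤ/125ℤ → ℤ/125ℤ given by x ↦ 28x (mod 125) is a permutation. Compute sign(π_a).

-1

Start at x=86: 86 → 33 → 49 → 122 → 41 → 23 → 19 → … (one orbit).
Cycle lengths of π_28 on ℤ/125ℤ: [100, 20, 4, 1]; 4 cycles in total.
n − c = 125 − 4 = 121; sign = (−1)^121 = -1.
(28|125)_J = -1 (Zolotarev's lemma cross-check).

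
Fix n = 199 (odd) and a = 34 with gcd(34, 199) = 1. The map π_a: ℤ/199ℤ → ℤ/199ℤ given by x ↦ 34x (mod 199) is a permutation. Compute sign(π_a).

-1

Orbit of 27 under x↦34x: [27, 122, 168, 140, 183, 53, 11]… (length divides ord_199(34)).
2 cycles of lengths [198, 1].
2 cycles on 199: each ℓ→(−1)^(ℓ−1), product (−1)^197 = -1.
Via Zolotarev, sign(π_{34}) = (34|199) = -1.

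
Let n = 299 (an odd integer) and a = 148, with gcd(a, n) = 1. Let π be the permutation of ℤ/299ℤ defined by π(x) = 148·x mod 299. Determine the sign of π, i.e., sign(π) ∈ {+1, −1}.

Orbit of 116 under x↦148x: [116, 125, 261, 57, 64, 203, 144]… (length divides ord_299(148)).
π_148 has 11 disjoint cycles with lengths [44, 44, 44, 44, 44, 44, 22, 4, 4, 4, 1] on {0,…,298}.
With 11 cycles on 299 points, sign = (−1)^{299−11} = +1.

+1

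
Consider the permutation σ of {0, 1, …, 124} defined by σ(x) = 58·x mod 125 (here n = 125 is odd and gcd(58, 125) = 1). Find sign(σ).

-1

Orbit of 91 under x↦58x: [91, 28, 124, 67, 11, 13, 4]… (length divides ord_125(58)).
Decompose π into cycles: lengths [100, 20, 4, 1] (4 cycles, including the fixed point 0).
125 − 4 = 121 transpositions; sign(π) = (−1)^121 = -1.
The Jacobi symbol (58|125) = -1 (Zolotarev) agrees.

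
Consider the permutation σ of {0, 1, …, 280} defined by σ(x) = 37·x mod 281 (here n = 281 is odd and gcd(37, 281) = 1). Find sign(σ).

-1

Start at x=234: 234 → 228 → 6 → 222 → 65 → 157 → 189 → … (one orbit).
π_37 has 6 disjoint cycles with lengths [56, 56, 56, 56, 56, 1] on {0,…,280}.
sign(π) = (−1)^{n − #cycles} = (−1)^{281−6} = (−1)^275 = -1.
Via Zolotarev, sign(π_{37}) = (37|281) = -1.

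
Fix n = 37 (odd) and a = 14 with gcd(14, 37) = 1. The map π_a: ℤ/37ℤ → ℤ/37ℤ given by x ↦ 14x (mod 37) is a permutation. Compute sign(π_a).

-1

Trace 26: π^k(26) = [26, 31, 27, 8, 1, 14, 11] for k=0..6.
Decompose π into cycles: lengths [12, 12, 12, 1] (4 cycles, including the fixed point 0).
4 cycles on 37: each ℓ→(−1)^(ℓ−1), product (−1)^33 = -1.
Check: (14/37) = -1 by Zolotarev.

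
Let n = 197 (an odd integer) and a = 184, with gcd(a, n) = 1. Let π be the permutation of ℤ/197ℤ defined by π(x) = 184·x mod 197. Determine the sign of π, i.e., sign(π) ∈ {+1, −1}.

Start at x=167: 167 → 193 → 52 → 112 → 120 → 16 → 186 → … (one orbit).
Cycle type of π: 196 + 1; total 2 cycles.
Σ(ℓ_i−1) = 197−2 = 195; sign = (−1)^195 = -1.

-1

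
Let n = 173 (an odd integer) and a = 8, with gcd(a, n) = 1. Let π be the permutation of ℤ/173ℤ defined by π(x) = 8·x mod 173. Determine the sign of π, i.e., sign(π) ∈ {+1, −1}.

Start at x=40: 40 → 147 → 138 → 66 → 9 → 72 → 57 → … (one orbit).
Cycle lengths of π_8 on ℤ/173ℤ: [172, 1]; 2 cycles in total.
173 − 2 = 171 transpositions; sign(π) = (−1)^171 = -1.

-1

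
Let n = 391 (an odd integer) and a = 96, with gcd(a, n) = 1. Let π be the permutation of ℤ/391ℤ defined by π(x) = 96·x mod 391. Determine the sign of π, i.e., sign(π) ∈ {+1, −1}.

Orbit of 59 under x↦96x: [59, 190, 254, 142, 338, 386, 302]… (length divides ord_391(96)).
Cycle type of π: 176×2 + 16 + 11×2 + 1; total 6 cycles.
n − c = 391 − 6 = 385; sign = (−1)^385 = -1.
Check: (96/391) = -1 by Zolotarev.

-1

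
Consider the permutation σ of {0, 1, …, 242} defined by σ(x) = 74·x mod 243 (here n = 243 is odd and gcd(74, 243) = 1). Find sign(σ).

Trace 85: π^k(85) = [85, 215, 115, 5, 127, 164, 229] for k=0..6.
π_74 has 6 disjoint cycles with lengths [162, 54, 18, 6, 2, 1] on {0,…,242}.
Σ(ℓ_i−1) = 243−6 = 237; sign = (−1)^237 = -1.

-1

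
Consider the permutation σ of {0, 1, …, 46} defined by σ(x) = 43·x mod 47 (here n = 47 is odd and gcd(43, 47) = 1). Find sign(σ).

-1

Orbit of 12 under x↦43x: [12, 46, 4, 31, 17, 26, 37]… (length divides ord_47(43)).
Cycle type of π: 46 + 1; total 2 cycles.
47 − 2 = 45 transpositions; sign(π) = (−1)^45 = -1.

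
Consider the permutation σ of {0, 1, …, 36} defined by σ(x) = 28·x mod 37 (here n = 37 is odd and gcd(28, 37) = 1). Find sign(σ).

+1

Start at x=3: 3 → 10 → 21 → 33 → 36 → 9 → 30 → … (one orbit).
3 cycles of lengths [18, 18, 1].
n − c = 37 − 3 = 34; sign = (−1)^34 = +1.
The Jacobi symbol (28|37) = +1 (Zolotarev) agrees.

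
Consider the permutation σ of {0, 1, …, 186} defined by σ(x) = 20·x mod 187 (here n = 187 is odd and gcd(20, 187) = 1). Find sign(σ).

-1

Trace 114: π^k(114) = [114, 36, 159, 1, 20, 26, 146] for k=0..6.
6 cycles of lengths [80, 80, 16, 5, 5, 1].
n − c = 187 − 6 = 181; sign = (−1)^181 = -1.
(20|187)_J = -1 (Zolotarev's lemma cross-check).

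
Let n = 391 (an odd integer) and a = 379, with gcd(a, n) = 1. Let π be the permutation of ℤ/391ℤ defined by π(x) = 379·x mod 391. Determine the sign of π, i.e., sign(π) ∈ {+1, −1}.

+1

Start at x=94: 94 → 45 → 242 → 224 → 49 → 194 → 18 → … (one orbit).
5 cycles of lengths [176, 176, 22, 16, 1].
Σ(ℓ_i−1) = 391−5 = 386; sign = (−1)^386 = +1.
Check: (379/391) = +1 by Zolotarev.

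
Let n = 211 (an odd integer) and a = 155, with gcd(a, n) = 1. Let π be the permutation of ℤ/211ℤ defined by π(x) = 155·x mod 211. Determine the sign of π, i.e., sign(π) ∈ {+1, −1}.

-1

Trace 98: π^k(98) = [98, 209, 112, 58, 128, 6, 86] for k=0..6.
The orbit structure of x ↦ 155x mod 211: 2 orbits of sizes [210, 1].
2 cycles on 211: each ℓ→(−1)^(ℓ−1), product (−1)^209 = -1.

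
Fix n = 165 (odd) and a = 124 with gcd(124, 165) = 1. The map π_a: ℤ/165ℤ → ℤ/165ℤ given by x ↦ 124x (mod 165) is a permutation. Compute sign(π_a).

+1

Start at x=34: 34 → 91 → 64 → 16 → 4 → 1 → 124 → … (one orbit).
Cycle lengths of π_124 on ℤ/165ℤ: [10, 10, 10, 10, 10, 10, 10, 10, 10, 10, 10, 10, 5, 5, 5, 5, 5, 5, 2, 2, 2, 2, 2, 2, 1, 1, 1]; 27 cycles in total.
sign(π) = (−1)^{n − #cycles} = (−1)^{165−27} = (−1)^138 = +1.
Check: (124/165) = +1 by Zolotarev.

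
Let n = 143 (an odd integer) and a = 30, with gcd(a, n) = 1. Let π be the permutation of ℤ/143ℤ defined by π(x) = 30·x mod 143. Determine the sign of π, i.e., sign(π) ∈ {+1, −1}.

Orbit of 17 under x↦30x: [17, 81, 142, 113, 101, 27, 95]… (length divides ord_143(30)).
8 cycles of lengths [30, 30, 30, 30, 10, 6, 6, 1].
8 cycles on 143: each ℓ→(−1)^(ℓ−1), product (−1)^135 = -1.

-1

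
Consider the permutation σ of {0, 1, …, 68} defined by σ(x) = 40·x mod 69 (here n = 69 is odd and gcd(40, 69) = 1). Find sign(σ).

Orbit of 31 under x↦40x: [31, 67, 58, 43, 64, 7, 4]… (length divides ord_69(40)).
π_40 has 6 disjoint cycles with lengths [22, 22, 22, 1, 1, 1] on {0,…,68}.
n − c = 69 − 6 = 63; sign = (−1)^63 = -1.
Via Zolotarev, sign(π_{40}) = (40|69) = -1.

-1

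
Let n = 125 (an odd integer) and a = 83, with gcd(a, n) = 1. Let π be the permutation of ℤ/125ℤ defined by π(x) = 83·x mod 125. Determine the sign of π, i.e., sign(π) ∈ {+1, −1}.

-1

Orbit of 109 under x↦83x: [109, 47, 26, 33, 114, 87, 96]… (length divides ord_125(83)).
4 cycles of lengths [100, 20, 4, 1].
Σ(ℓ_i−1) = 125−4 = 121; sign = (−1)^121 = -1.
Via Zolotarev, sign(π_{83}) = (83|125) = -1.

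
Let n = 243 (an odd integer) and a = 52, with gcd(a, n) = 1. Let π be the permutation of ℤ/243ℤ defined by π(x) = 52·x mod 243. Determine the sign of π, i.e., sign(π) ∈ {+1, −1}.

+1

Orbit of 37 under x↦52x: [37, 223, 175, 109, 79, 220, 19]… (length divides ord_243(52)).
Cycle type of π: 81×2 + 27×2 + 9×2 + 3×2 + 1×3; total 11 cycles.
sign(π) = (−1)^{n − #cycles} = (−1)^{243−11} = (−1)^232 = +1.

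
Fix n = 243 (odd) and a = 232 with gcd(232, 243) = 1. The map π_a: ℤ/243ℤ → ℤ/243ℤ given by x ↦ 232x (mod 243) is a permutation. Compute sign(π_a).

+1

Trace 22: π^k(22) = [22, 1, 232, 121, 127, 61, 58] for k=0..6.
11 cycles of lengths [81, 81, 27, 27, 9, 9, 3, 3, 1, 1, 1].
With 11 cycles on 243 points, sign = (−1)^{243−11} = +1.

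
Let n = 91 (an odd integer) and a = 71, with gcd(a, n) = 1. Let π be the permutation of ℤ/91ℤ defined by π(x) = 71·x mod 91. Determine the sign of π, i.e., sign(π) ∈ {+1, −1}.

Orbit of 1 under x↦71x: [1, 71, 36, 8, 22, 15, 64]… (length divides ord_91(71)).
Cycle type of π: 12×7 + 1×7; total 14 cycles.
91 − 14 = 77 transpositions; sign(π) = (−1)^77 = -1.
(71|91)_J = -1 (Zolotarev's lemma cross-check).

-1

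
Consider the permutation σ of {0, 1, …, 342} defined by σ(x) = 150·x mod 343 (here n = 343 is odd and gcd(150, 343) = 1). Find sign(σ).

-1

Trace 51: π^k(51) = [51, 104, 165, 54, 211, 94, 37] for k=0..6.
Cycle type of π: 294 + 42 + 6 + 1; total 4 cycles.
sign(π) = (−1)^{n − #cycles} = (−1)^{343−4} = (−1)^339 = -1.
Via Zolotarev, sign(π_{150}) = (150|343) = -1.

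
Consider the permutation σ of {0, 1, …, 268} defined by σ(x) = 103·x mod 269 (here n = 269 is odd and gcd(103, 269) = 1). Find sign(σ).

+1

Start at x=260: 260 → 149 → 14 → 97 → 38 → 148 → 180 → … (one orbit).
Decompose π into cycles: lengths [134, 134, 1] (3 cycles, including the fixed point 0).
With 3 cycles on 269 points, sign = (−1)^{269−3} = +1.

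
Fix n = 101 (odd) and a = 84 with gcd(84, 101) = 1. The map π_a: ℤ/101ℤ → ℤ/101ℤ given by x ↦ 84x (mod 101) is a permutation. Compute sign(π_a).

+1

Orbit of 84 under x↦84x: [84, 87, 36, 95, 1]… (length divides ord_101(84)).
21 cycles of lengths [5, 5, 5, 5, 5, 5, 5, 5, 5, 5, 5, 5, 5, 5, 5, 5, 5, 5, 5, 5, 1].
With 21 cycles on 101 points, sign = (−1)^{101−21} = +1.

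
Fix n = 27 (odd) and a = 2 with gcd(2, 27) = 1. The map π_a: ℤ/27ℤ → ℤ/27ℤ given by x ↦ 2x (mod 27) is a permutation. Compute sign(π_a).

-1

Start at x=20: 20 → 13 → 26 → 25 → 23 → 19 → 11 → … (one orbit).
4 cycles of lengths [18, 6, 2, 1].
4 cycles on 27: each ℓ→(−1)^(ℓ−1), product (−1)^23 = -1.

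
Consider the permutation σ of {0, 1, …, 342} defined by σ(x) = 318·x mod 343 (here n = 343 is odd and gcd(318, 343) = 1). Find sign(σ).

-1

Trace 45: π^k(45) = [45, 247, 342, 25, 61, 190, 52] for k=0..6.
Cycle type of π: 294 + 42 + 6 + 1; total 4 cycles.
With 4 cycles on 343 points, sign = (−1)^{343−4} = -1.
The Jacobi symbol (318|343) = -1 (Zolotarev) agrees.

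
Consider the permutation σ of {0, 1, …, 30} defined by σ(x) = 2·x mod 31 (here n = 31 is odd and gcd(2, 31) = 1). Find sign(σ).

+1

Start at x=8: 8 → 16 → 1 → 2 → 4 → 8 (one orbit).
Cycle lengths of π_2 on ℤ/31ℤ: [5, 5, 5, 5, 5, 5, 1]; 7 cycles in total.
31 − 7 = 24 transpositions; sign(π) = (−1)^24 = +1.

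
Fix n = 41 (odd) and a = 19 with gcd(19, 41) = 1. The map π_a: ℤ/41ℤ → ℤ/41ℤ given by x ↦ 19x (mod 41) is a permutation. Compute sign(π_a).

Start at x=29: 29 → 18 → 14 → 20 → 11 → 4 → 35 → … (one orbit).
2 cycles of lengths [40, 1].
41 − 2 = 39 transpositions; sign(π) = (−1)^39 = -1.

-1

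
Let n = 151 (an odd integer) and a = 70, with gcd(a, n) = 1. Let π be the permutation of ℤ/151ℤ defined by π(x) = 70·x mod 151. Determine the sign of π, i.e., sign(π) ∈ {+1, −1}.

-1

Trace 8: π^k(8) = [8, 107, 91, 28, 148, 92, 98] for k=0..6.
4 cycles of lengths [50, 50, 50, 1].
sign(π) = (−1)^{n − #cycles} = (−1)^{151−4} = (−1)^147 = -1.
Zolotarev: (70|151) = -1, matching the cycle-count sign.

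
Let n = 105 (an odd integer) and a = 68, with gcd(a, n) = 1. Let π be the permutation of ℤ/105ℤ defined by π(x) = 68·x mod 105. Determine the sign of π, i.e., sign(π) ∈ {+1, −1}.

Start at x=62: 62 → 16 → 38 → 64 → 47 → 46 → 83 → … (one orbit).
π_68 has 14 disjoint cycles with lengths [12, 12, 12, 12, 12, 12, 6, 6, 6, 4, 4, 4, 2, 1] on {0,…,104}.
sign(π) = (−1)^{n − #cycles} = (−1)^{105−14} = (−1)^91 = -1.
(68|105)_J = -1 (Zolotarev's lemma cross-check).

-1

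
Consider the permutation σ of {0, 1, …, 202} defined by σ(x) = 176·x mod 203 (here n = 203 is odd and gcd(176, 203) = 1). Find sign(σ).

-1

Orbit of 85 under x↦176x: [85, 141, 50, 71, 113, 197, 162]… (length divides ord_203(176)).
Cycle type of π: 28×7 + 1×7; total 14 cycles.
With 14 cycles on 203 points, sign = (−1)^{203−14} = -1.
Zolotarev: (176|203) = -1, matching the cycle-count sign.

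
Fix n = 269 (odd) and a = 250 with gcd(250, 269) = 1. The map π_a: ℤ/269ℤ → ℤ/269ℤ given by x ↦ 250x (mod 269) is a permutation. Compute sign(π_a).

-1

Start at x=215: 215 → 219 → 143 → 242 → 244 → 206 → 121 → … (one orbit).
Cycle lengths of π_250 on ℤ/269ℤ: [268, 1]; 2 cycles in total.
2 cycles on 269: each ℓ→(−1)^(ℓ−1), product (−1)^267 = -1.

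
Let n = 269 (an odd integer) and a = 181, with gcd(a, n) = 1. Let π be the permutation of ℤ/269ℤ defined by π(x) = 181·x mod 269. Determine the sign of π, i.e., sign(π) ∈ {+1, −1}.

Trace 105: π^k(105) = [105, 175, 202, 247, 53, 178, 207] for k=0..6.
Cycle lengths of π_181 on ℤ/269ℤ: [268, 1]; 2 cycles in total.
With 2 cycles on 269 points, sign = (−1)^{269−2} = -1.
Check: (181/269) = -1 by Zolotarev.

-1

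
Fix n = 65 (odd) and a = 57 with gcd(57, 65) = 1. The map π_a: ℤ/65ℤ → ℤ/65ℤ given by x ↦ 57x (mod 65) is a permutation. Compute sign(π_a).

+1

Orbit of 57 under x↦57x: [57, 64, 8, 1]… (length divides ord_65(57)).
Decompose π into cycles: lengths [4, 4, 4, 4, 4, 4, 4, 4, 4, 4, 4, 4, 4, 4, 4, 4, 1] (17 cycles, including the fixed point 0).
17 cycles on 65: each ℓ→(−1)^(ℓ−1), product (−1)^48 = +1.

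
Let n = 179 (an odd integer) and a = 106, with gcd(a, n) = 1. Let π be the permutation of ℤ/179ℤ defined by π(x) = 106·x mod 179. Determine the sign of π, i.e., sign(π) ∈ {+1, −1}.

+1

Trace 68: π^k(68) = [68, 48, 76, 1, 106, 138, 129] for k=0..6.
π_106 has 3 disjoint cycles with lengths [89, 89, 1] on {0,…,178}.
179 − 3 = 176 transpositions; sign(π) = (−1)^176 = +1.
Via Zolotarev, sign(π_{106}) = (106|179) = +1.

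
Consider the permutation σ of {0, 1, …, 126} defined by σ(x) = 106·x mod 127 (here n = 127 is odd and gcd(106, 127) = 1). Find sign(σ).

Orbit of 4 under x↦106x: [4, 43, 113, 40, 49, 114, 19]… (length divides ord_127(106)).
π_106 has 2 disjoint cycles with lengths [126, 1] on {0,…,126}.
2 cycles on 127: each ℓ→(−1)^(ℓ−1), product (−1)^125 = -1.
Via Zolotarev, sign(π_{106}) = (106|127) = -1.

-1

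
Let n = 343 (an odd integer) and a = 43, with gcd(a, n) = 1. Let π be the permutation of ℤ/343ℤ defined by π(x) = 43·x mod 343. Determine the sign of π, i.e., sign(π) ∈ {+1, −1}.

Start at x=337: 337 → 85 → 225 → 71 → 309 → 253 → 246 → … (one orbit).
Cycle type of π: 49×6 + 7×6 + 1×7; total 19 cycles.
19 cycles on 343: each ℓ→(−1)^(ℓ−1), product (−1)^324 = +1.
Check: (43/343) = +1 by Zolotarev.

+1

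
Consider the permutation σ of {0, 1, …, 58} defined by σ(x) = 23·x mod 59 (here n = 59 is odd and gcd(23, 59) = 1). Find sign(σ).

-1

Orbit of 40 under x↦23x: [40, 35, 38, 48, 42, 22, 34]… (length divides ord_59(23)).
Cycle type of π: 58 + 1; total 2 cycles.
n − c = 59 − 2 = 57; sign = (−1)^57 = -1.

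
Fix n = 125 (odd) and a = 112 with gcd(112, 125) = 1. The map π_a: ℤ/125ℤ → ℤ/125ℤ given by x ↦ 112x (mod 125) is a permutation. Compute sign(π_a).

-1

Orbit of 27 under x↦112x: [27, 24, 63, 56, 22, 89, 93]… (length divides ord_125(112)).
π_112 has 4 disjoint cycles with lengths [100, 20, 4, 1] on {0,…,124}.
125 − 4 = 121 transpositions; sign(π) = (−1)^121 = -1.
(112|125)_J = -1 (Zolotarev's lemma cross-check).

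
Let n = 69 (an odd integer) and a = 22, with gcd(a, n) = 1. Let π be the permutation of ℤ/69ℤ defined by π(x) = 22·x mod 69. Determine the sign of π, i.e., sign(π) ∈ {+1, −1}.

-1

Orbit of 22 under x↦22x: [22, 1]… (length divides ord_69(22)).
Cycle type of π: 2×33 + 1×3; total 36 cycles.
69 − 36 = 33 transpositions; sign(π) = (−1)^33 = -1.
(22|69)_J = -1 (Zolotarev's lemma cross-check).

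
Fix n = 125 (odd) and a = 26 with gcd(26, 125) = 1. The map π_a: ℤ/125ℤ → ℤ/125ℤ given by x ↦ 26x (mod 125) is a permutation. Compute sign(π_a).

+1

Orbit of 26 under x↦26x: [26, 51, 76, 101, 1]… (length divides ord_125(26)).
The orbit structure of x ↦ 26x mod 125: 45 orbits of sizes [5, 5, 5, 5, 5, 5, 5, 5, 5, 5, 5, 5, 5, 5, 5, 5, 5, 5, 5, 5, 1, 1, 1, 1, 1, 1, 1, 1, 1, 1, 1, 1, 1, 1, 1, 1, 1, 1, 1, 1, 1, 1, 1, 1, 1].
With 45 cycles on 125 points, sign = (−1)^{125−45} = +1.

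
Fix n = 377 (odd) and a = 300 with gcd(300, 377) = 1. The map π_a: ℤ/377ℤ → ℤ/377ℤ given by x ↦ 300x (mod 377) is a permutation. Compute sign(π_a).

-1

Trace 313: π^k(313) = [313, 27, 183, 235, 1, 300, 274] for k=0..6.
Cycle type of π: 28×13 + 1×13; total 26 cycles.
377 − 26 = 351 transpositions; sign(π) = (−1)^351 = -1.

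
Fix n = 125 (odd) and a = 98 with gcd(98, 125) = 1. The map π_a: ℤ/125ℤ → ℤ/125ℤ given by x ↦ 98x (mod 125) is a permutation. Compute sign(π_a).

-1

Orbit of 68 under x↦98x: [68, 39, 72, 56, 113, 74, 2]… (length divides ord_125(98)).
4 cycles of lengths [100, 20, 4, 1].
With 4 cycles on 125 points, sign = (−1)^{125−4} = -1.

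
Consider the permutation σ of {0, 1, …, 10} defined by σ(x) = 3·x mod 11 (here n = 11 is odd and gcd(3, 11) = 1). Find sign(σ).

Trace 4: π^k(4) = [4, 1, 3, 9, 5] for k=0..4.
Decompose π into cycles: lengths [5, 5, 1] (3 cycles, including the fixed point 0).
3 cycles on 11: each ℓ→(−1)^(ℓ−1), product (−1)^8 = +1.

+1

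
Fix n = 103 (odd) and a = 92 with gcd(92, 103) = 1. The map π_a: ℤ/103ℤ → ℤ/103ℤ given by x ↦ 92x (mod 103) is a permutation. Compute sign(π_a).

+1

Start at x=29: 29 → 93 → 7 → 26 → 23 → 56 → 2 → … (one orbit).
π_92 has 3 disjoint cycles with lengths [51, 51, 1] on {0,…,102}.
3 cycles on 103: each ℓ→(−1)^(ℓ−1), product (−1)^100 = +1.
(92|103)_J = +1 (Zolotarev's lemma cross-check).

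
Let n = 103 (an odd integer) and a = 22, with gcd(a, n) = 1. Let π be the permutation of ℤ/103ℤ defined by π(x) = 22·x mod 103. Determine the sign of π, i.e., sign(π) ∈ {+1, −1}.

Start at x=27: 27 → 79 → 90 → 23 → 94 → 8 → 73 → … (one orbit).
Cycle lengths of π_22 on ℤ/103ℤ: [34, 34, 34, 1]; 4 cycles in total.
4 cycles on 103: each ℓ→(−1)^(ℓ−1), product (−1)^99 = -1.
(22|103)_J = -1 (Zolotarev's lemma cross-check).

-1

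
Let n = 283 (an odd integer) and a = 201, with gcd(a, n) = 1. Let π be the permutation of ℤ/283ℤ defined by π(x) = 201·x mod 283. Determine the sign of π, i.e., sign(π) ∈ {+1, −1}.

+1

Start at x=214: 214 → 281 → 164 → 136 → 168 → 91 → 179 → … (one orbit).
Decompose π into cycles: lengths [141, 141, 1] (3 cycles, including the fixed point 0).
sign(π) = (−1)^{n − #cycles} = (−1)^{283−3} = (−1)^280 = +1.
The Jacobi symbol (201|283) = +1 (Zolotarev) agrees.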